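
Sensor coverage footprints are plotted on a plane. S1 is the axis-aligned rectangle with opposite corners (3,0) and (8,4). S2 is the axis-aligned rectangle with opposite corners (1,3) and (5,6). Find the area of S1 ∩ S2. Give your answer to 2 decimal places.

2.00

|S1∩S2|: x∈[3,5], y∈[3,4] → 2·1 = 2.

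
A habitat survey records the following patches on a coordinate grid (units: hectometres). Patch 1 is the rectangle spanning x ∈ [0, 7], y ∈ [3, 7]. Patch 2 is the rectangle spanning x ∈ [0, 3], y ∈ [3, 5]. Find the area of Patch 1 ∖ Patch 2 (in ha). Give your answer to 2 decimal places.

|Patch 1∩Patch 2|: x∈[0,3], y∈[3,5] → 3·2 = 6.
|Patch 1| = 28.
|Patch 1 ∖ Patch 2| = |Patch 1| − |Patch 1∩Patch 2| = 28 − 6 = 22.00.

22.00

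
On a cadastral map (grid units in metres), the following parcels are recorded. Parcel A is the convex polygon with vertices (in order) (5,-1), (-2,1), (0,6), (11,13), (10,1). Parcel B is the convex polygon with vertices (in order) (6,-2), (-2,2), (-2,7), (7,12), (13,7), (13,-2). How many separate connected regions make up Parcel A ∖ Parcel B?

Parcel A ∖ Parcel B splits into 2 disjoint pieces (area 2.1667, area 5.6567).

2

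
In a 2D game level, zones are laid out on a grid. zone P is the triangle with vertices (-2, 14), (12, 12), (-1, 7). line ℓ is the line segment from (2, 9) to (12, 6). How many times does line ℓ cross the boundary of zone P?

The segment meets the boundary at (3.236,8.629).

1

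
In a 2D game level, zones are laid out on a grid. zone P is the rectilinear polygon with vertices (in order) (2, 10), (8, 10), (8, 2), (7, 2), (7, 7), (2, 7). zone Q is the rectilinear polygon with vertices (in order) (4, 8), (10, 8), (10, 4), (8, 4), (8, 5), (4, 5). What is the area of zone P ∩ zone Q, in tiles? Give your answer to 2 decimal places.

6.00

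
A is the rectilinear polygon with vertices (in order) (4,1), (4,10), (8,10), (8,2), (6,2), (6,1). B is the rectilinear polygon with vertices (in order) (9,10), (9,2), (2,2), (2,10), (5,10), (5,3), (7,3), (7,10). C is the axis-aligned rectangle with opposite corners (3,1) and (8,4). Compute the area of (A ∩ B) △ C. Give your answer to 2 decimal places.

21.00

|A ∩ B| = 18.
|(A ∩ B) ∩ C| = 6.
|(A ∩ B) △ C| = 18 + 15 − 12 = 21.00.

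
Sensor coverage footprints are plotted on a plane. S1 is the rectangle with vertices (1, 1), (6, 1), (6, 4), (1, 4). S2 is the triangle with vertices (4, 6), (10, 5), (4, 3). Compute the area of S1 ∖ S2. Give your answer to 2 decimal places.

|S1| = 15, |S1∩S2| = 1.3333.
|S1 ∖ S2| = |S1| − |S1∩S2| = 15 − 1.3333 = 13.67.

13.67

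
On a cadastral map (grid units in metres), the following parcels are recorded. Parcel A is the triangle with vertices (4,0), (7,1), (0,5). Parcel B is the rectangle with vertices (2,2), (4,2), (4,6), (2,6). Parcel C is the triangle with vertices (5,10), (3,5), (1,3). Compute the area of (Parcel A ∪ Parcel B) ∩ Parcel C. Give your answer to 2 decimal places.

|Parcel A ∪ Parcel B| = 15.0286.
|(Parcel A ∪ Parcel B) ∩ Parcel C| = 1.43.

1.43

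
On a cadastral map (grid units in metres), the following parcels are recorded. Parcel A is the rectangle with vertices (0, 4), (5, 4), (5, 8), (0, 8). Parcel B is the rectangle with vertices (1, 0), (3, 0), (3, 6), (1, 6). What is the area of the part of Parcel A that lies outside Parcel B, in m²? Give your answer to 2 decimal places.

|Parcel A∩Parcel B|: x∈[1,3], y∈[4,6] → 2·2 = 4.
|Parcel A| = 20.
|Parcel A ∖ Parcel B| = |Parcel A| − |Parcel A∩Parcel B| = 20 − 4 = 16.00.

16.00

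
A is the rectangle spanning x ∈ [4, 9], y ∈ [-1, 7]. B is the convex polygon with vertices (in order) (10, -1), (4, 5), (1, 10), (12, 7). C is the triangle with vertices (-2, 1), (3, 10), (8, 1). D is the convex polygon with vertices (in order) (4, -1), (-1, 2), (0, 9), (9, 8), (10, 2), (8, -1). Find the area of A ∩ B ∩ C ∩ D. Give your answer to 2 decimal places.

The intersection is the polygon with vertices (8,1), (4,5), (4,7), (4.667,7).
By the shoelace formula its area is 6.00.

6.00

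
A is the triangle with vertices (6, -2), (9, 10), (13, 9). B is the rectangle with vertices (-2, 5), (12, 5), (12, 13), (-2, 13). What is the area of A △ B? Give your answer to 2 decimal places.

107.25

|A| = 25.5, |B| = 112, |A∩B| = 15.1234.
|A △ B| = |A| + |B| − 2·|A∩B| = 25.5 + 112 − 30.2468 = 107.25.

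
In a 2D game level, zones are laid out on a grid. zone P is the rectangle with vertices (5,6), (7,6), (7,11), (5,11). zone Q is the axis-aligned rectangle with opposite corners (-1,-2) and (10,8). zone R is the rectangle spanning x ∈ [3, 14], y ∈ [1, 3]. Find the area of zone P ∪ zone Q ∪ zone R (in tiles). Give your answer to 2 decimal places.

124.00

By inclusion–exclusion:
Individual areas: |zone P| = 10, |zone Q| = 110, |zone R| = 22.
|zone P∩zone Q|: x∈[5,7], y∈[6,8] → 2·2 = 4.
|zone P∩zone R| = 0 (no overlap).
|zone Q∩zone R|: x∈[3,10], y∈[1,3] → 7·2 = 14.
|zone P∩zone Q∩zone R| = 0.
|zone P ∪ zone Q ∪ zone R| = 142 − 18 + 0 = 124.00.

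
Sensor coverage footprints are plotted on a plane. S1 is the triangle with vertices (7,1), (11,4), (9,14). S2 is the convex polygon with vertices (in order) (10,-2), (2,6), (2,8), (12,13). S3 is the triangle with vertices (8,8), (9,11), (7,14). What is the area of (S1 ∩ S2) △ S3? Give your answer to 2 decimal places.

24.93

|S1 ∩ S2| = 21.8343.
|(S1 ∩ S2) ∩ S3| = 0.7024.
|(S1 ∩ S2) △ S3| = 21.8343 + 4.5 − 1.4048 = 24.93.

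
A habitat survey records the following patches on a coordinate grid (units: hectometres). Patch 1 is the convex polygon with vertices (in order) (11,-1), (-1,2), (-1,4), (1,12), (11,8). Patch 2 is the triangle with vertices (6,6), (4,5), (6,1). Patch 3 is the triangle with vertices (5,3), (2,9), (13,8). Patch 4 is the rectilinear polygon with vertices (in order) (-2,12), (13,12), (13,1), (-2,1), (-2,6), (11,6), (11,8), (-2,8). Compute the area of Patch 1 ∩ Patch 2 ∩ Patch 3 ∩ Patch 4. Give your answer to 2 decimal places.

3.69

The intersection is the polygon with vertices (6,6), (6,3.625), (5,3), (4,5).
By the shoelace formula its area is 3.69.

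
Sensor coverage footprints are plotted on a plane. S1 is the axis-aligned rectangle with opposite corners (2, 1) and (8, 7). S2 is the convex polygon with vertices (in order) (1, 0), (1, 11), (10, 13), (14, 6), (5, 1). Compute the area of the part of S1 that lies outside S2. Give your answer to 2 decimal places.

2.50

|S1| = 36, |S1∩S2| = 33.5.
|S1 ∖ S2| = |S1| − |S1∩S2| = 36 − 33.5 = 2.50.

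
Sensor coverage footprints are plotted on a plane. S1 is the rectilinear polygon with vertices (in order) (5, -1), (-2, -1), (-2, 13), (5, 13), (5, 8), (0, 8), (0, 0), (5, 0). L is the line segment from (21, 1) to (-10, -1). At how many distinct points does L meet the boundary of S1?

The segment meets the boundary at (-2,-0.484), (5,-0.032).

2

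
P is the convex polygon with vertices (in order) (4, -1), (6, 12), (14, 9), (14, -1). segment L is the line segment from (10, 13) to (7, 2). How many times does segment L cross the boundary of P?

The segment meets the boundary at (9.381,10.732).

1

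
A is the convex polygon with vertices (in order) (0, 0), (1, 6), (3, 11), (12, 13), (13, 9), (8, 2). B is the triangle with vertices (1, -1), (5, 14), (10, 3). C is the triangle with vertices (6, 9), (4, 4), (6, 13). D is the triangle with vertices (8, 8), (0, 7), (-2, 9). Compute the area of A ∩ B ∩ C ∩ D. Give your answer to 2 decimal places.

0.44

The intersection is the polygon with vertices (5.474,7.684), (4.8,7.6), (4.957,8.304), (5.692,8.231).
By the shoelace formula its area is 0.44.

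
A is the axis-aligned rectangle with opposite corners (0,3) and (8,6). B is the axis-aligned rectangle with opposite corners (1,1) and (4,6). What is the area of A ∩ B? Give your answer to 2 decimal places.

9.00

|A∩B|: x∈[1,4], y∈[3,6] → 3·3 = 9.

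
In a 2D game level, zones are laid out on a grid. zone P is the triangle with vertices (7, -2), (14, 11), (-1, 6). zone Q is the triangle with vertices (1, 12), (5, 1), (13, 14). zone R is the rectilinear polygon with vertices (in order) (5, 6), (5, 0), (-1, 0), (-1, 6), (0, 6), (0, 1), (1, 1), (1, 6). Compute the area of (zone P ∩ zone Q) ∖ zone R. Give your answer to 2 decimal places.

|zone P ∩ zone Q| = 26.9137.
|(zone P ∩ zone Q) ∩ zone R| = 4.5455.
|(zone P ∩ zone Q) ∖ zone R| = 26.9137 − 4.5455 = 22.37.

22.37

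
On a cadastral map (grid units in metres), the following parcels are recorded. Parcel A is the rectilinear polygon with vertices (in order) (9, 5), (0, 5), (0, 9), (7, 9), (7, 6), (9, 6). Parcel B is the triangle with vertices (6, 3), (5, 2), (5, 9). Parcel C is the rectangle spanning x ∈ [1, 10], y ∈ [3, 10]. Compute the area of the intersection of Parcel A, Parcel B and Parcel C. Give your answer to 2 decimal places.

1.33

The intersection is the polygon with vertices (5,9), (5.667,5), (5,5).
By the shoelace formula its area is 1.33.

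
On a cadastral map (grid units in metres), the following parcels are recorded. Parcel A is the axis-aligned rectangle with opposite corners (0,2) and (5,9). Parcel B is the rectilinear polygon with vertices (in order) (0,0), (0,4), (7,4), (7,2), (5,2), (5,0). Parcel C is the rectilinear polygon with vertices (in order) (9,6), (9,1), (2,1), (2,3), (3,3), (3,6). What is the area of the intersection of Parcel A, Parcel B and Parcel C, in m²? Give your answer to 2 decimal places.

The intersection is the polygon with vertices (2,2), (2,3), (3,3), (3,4), (5,4), (5,2).
By the shoelace formula its area is 5.00.

5.00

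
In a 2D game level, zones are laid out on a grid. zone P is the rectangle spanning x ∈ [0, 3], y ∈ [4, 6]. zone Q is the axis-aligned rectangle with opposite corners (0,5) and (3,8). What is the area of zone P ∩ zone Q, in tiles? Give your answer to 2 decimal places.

|zone P∩zone Q|: x∈[0,3], y∈[5,6] → 3·1 = 3.

3.00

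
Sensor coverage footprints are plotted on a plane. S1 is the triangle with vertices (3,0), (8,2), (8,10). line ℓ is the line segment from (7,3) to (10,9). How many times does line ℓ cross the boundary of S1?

The segment meets the boundary at (8,5).

1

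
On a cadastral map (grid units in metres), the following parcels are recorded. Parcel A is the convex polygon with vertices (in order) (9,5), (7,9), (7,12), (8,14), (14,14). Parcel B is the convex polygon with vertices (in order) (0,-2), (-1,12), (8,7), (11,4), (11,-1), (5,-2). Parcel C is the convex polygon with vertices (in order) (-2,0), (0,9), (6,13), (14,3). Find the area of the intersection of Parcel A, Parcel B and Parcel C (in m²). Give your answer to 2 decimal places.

0.68

The intersection is the polygon with vertices (9.357,5.643), (9,5), (8,7).
By the shoelace formula its area is 0.68.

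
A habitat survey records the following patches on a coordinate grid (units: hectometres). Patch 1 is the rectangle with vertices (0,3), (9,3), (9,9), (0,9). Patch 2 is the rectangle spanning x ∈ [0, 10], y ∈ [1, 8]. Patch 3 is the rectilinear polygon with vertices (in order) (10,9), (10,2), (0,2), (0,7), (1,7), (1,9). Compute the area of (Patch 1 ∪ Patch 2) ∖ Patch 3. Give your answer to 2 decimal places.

|Patch 1 ∪ Patch 2| = 79.
|(Patch 1 ∪ Patch 2) ∩ Patch 3| = 67.
|(Patch 1 ∪ Patch 2) ∖ Patch 3| = 79 − 67 = 12.00.

12.00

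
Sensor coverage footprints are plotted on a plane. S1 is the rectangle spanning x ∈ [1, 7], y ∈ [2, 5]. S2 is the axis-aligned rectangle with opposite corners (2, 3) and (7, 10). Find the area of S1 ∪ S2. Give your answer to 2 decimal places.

By inclusion–exclusion:
Individual areas: |S1| = 18, |S2| = 35.
|S1∩S2|: x∈[2,7], y∈[3,5] → 5·2 = 10.
|S1 ∪ S2| = 53 − 10 = 43.00.

43.00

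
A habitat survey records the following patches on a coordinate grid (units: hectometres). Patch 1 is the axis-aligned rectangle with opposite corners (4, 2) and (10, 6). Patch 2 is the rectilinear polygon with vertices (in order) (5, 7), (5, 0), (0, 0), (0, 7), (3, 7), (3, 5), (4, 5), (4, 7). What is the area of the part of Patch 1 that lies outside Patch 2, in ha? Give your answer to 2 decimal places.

|Patch 1| = 24, |Patch 1∩Patch 2| = 4.
|Patch 1 ∖ Patch 2| = |Patch 1| − |Patch 1∩Patch 2| = 24 − 4 = 20.00.

20.00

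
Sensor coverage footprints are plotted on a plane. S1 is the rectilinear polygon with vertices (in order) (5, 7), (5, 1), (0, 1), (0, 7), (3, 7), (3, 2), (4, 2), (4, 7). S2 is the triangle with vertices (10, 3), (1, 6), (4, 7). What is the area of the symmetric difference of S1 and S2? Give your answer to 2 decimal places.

|S1| = 25, |S2| = 9, |S1∩S2| = 3.1667.
|S1 △ S2| = |S1| + |S2| − 2·|S1∩S2| = 25 + 9 − 6.3333 = 27.67.

27.67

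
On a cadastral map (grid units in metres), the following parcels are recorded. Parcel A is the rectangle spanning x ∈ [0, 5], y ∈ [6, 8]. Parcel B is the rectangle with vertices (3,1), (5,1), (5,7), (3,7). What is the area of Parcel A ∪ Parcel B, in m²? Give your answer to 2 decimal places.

By inclusion–exclusion:
Individual areas: |Parcel A| = 10, |Parcel B| = 12.
|Parcel A∩Parcel B|: x∈[3,5], y∈[6,7] → 2·1 = 2.
|Parcel A ∪ Parcel B| = 22 − 2 = 20.00.

20.00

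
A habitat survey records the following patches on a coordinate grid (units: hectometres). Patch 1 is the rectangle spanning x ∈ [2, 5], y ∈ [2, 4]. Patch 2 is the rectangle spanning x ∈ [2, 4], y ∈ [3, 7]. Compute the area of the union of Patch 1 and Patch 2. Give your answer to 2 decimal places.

12.00

By inclusion–exclusion:
Individual areas: |Patch 1| = 6, |Patch 2| = 8.
|Patch 1∩Patch 2|: x∈[2,4], y∈[3,4] → 2·1 = 2.
|Patch 1 ∪ Patch 2| = 14 − 2 = 12.00.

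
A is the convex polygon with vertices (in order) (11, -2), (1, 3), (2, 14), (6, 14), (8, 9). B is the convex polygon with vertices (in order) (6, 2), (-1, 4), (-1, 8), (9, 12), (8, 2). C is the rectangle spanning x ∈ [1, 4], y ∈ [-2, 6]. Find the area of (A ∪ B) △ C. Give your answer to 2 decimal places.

|A ∪ B| = 108.1229.
|(A ∪ B) ∩ C| = 11.2419.
|(A ∪ B) △ C| = 108.1229 + 24 − 22.4837 = 109.64.

109.64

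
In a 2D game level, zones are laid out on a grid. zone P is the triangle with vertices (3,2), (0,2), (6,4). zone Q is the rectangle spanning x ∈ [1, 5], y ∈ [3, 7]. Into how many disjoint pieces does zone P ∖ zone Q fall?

2

zone P ∖ zone Q splits into 2 disjoint pieces (area 2.25, area 0.1667).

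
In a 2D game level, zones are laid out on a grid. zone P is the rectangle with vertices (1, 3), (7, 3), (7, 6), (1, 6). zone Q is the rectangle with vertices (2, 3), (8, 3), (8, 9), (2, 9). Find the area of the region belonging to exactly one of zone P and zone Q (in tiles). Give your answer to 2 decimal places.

24.00

|zone P∩zone Q|: x∈[2,7], y∈[3,6] → 5·3 = 15.
|zone P △ zone Q| = |zone P| + |zone Q| − 2·|zone P∩zone Q| = 18 + 36 − 30 = 24.00.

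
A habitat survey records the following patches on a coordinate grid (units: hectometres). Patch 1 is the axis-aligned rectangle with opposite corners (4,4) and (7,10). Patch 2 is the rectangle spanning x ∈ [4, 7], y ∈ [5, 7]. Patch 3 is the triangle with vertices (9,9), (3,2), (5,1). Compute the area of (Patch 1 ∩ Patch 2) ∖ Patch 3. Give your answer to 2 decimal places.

4.81

|Patch 1 ∩ Patch 2| = 6.
|(Patch 1 ∩ Patch 2) ∩ Patch 3| = 1.1905.
|(Patch 1 ∩ Patch 2) ∖ Patch 3| = 6 − 1.1905 = 4.81.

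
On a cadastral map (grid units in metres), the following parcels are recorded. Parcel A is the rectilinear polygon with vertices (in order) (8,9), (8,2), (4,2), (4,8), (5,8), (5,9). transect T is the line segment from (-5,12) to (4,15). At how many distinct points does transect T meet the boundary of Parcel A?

0

The segment lies entirely outside Parcel A and never meets its boundary.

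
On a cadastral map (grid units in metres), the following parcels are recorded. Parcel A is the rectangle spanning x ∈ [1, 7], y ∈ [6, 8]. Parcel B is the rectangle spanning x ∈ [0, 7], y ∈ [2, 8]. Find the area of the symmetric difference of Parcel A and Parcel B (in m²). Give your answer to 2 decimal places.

|Parcel A∩Parcel B|: x∈[1,7], y∈[6,8] → 6·2 = 12.
|Parcel A △ Parcel B| = |Parcel A| + |Parcel B| − 2·|Parcel A∩Parcel B| = 12 + 42 − 24 = 30.00.

30.00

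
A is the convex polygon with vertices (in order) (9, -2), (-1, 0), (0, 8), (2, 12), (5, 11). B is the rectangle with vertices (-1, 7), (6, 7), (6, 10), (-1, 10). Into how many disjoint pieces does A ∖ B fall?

A ∖ B splits into 2 disjoint pieces (area 64.5625, area 5.6538).

2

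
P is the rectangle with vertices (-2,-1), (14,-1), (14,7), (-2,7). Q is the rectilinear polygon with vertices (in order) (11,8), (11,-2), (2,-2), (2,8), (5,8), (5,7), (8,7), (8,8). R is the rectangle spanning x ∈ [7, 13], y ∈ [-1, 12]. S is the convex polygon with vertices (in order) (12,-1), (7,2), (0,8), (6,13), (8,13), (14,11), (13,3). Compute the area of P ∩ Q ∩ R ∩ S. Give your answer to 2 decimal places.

The intersection is the polygon with vertices (7,7), (8,7), (11,7), (11,-0.4), (7,2).
By the shoelace formula its area is 24.80.

24.80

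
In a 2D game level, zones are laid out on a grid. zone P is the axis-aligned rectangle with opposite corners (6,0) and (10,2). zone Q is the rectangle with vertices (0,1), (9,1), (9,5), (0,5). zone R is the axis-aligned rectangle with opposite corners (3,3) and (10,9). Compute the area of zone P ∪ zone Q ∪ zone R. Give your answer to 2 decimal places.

71.00

By inclusion–exclusion:
Individual areas: |zone P| = 8, |zone Q| = 36, |zone R| = 42.
|zone P∩zone Q|: x∈[6,9], y∈[1,2] → 3·1 = 3.
|zone P∩zone R| = 0 (no overlap).
|zone Q∩zone R|: x∈[3,9], y∈[3,5] → 6·2 = 12.
|zone P∩zone Q∩zone R| = 0.
|zone P ∪ zone Q ∪ zone R| = 86 − 15 + 0 = 71.00.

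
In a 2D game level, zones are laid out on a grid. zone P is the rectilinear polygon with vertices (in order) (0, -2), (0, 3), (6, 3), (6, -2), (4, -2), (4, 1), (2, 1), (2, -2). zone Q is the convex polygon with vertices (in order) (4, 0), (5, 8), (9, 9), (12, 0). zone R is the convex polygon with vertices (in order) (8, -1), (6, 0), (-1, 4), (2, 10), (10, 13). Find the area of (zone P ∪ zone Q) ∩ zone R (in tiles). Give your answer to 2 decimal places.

38.32

The region (zone P ∪ zone Q) ∩ zone R is the polygon with vertices (4.375,3), (5,8), (9,9), (9.3,8.1), (8.143,0), (6,0), (0.75,3).
By the shoelace formula its area is 38.32.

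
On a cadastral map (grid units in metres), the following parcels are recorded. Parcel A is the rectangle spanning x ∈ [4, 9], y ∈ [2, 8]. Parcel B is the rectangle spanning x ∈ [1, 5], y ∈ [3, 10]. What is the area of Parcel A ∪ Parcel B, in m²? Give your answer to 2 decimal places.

By inclusion–exclusion:
Individual areas: |Parcel A| = 30, |Parcel B| = 28.
|Parcel A∩Parcel B|: x∈[4,5], y∈[3,8] → 1·5 = 5.
|Parcel A ∪ Parcel B| = 58 − 5 = 53.00.

53.00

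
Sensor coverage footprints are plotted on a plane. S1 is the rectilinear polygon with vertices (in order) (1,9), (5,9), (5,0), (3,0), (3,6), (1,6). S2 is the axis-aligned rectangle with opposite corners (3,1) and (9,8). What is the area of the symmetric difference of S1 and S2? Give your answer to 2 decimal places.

38.00

|S1| = 24, |S2| = 42, |S1∩S2| = 14.
|S1 △ S2| = |S1| + |S2| − 2·|S1∩S2| = 24 + 42 − 28 = 38.00.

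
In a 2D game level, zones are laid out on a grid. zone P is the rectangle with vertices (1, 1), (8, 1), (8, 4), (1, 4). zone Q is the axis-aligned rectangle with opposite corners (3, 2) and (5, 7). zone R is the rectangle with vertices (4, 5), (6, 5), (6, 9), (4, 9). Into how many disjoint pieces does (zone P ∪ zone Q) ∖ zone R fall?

(zone P ∪ zone Q) ∖ zone R is a single connected region.

1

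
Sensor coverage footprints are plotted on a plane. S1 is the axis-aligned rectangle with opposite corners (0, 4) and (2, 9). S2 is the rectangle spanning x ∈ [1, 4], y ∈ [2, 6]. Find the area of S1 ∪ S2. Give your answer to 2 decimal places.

By inclusion–exclusion:
Individual areas: |S1| = 10, |S2| = 12.
|S1∩S2|: x∈[1,2], y∈[4,6] → 1·2 = 2.
|S1 ∪ S2| = 22 − 2 = 20.00.

20.00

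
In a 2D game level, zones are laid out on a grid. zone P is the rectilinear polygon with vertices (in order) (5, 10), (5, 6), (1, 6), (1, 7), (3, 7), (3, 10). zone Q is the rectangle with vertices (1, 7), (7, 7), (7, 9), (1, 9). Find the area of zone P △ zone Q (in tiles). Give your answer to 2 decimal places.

|zone P| = 10, |zone Q| = 12, |zone P∩zone Q| = 4.
|zone P △ zone Q| = |zone P| + |zone Q| − 2·|zone P∩zone Q| = 10 + 12 − 8 = 14.00.

14.00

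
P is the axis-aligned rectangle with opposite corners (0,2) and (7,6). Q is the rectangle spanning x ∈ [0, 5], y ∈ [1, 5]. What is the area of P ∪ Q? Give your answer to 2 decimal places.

By inclusion–exclusion:
Individual areas: |P| = 28, |Q| = 20.
|P∩Q|: x∈[0,5], y∈[2,5] → 5·3 = 15.
|P ∪ Q| = 48 − 15 = 33.00.

33.00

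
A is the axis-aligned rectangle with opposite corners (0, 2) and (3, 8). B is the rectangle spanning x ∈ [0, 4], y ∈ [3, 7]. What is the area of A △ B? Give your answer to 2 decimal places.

|A∩B|: x∈[0,3], y∈[3,7] → 3·4 = 12.
|A △ B| = |A| + |B| − 2·|A∩B| = 18 + 16 − 24 = 10.00.

10.00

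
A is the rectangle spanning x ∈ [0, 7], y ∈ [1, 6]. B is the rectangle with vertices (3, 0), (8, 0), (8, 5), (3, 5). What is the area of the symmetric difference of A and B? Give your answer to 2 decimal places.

28.00

|A∩B|: x∈[3,7], y∈[1,5] → 4·4 = 16.
|A △ B| = |A| + |B| − 2·|A∩B| = 35 + 25 − 32 = 28.00.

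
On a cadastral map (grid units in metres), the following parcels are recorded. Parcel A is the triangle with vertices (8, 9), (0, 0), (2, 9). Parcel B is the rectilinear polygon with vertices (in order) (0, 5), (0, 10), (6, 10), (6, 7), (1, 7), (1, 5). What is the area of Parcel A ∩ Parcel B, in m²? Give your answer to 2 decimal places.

The intersection is the polygon with vertices (2,9), (6,9), (6,7), (1.556,7).
By the shoelace formula its area is 8.44.

8.44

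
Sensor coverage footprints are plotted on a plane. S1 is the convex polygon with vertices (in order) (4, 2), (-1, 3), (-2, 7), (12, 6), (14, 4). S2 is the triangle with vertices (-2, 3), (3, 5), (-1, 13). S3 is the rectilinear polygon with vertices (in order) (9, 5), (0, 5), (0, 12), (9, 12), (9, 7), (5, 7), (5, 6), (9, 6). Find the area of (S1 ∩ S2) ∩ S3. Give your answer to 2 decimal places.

The region (S1 ∩ S2) ∩ S3 is the polygon with vertices (2.148,6.704), (3,5), (0,5), (0,6.857).
By the shoelace formula its area is 4.55.

4.55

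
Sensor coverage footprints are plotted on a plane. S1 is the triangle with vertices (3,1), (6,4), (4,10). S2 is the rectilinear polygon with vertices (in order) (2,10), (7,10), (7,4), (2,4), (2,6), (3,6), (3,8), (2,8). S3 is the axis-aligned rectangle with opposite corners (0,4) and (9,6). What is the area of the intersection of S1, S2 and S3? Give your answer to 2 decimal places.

4.44

The intersection is the polygon with vertices (3.333,4), (3.556,6), (5.333,6), (6,4).
By the shoelace formula its area is 4.44.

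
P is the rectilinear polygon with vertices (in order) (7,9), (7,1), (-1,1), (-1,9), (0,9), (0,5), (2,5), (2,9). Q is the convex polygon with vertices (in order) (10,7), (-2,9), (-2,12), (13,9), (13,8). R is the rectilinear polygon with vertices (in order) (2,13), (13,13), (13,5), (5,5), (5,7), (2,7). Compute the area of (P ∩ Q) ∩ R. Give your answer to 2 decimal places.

5.42

The region (P ∩ Q) ∩ R is the polygon with vertices (2,8.333), (2,9), (7,9), (7,7.5).
By the shoelace formula its area is 5.42.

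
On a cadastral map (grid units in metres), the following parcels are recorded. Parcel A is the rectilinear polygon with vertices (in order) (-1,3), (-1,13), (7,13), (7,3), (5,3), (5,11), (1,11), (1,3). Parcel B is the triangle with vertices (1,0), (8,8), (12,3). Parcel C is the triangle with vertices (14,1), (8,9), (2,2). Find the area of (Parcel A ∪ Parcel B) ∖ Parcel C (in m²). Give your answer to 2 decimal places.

|Parcel A ∪ Parcel B| = 76.0714.
|(Parcel A ∪ Parcel B) ∩ Parcel C| = 31.0797.
|(Parcel A ∪ Parcel B) ∖ Parcel C| = 76.0714 − 31.0797 = 44.99.

44.99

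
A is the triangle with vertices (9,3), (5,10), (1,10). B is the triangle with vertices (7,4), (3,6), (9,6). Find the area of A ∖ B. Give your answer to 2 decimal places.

12.19

|A| = 14, |A∩B| = 1.8078.
|A ∖ B| = |A| − |A∩B| = 14 − 1.8078 = 12.19.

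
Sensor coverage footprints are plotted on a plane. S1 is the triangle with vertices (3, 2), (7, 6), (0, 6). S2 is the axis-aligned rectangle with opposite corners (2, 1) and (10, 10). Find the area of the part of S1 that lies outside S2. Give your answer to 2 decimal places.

2.67

|S1| = 14, |S1∩S2| = 11.3333.
|S1 ∖ S2| = |S1| − |S1∩S2| = 14 − 11.3333 = 2.67.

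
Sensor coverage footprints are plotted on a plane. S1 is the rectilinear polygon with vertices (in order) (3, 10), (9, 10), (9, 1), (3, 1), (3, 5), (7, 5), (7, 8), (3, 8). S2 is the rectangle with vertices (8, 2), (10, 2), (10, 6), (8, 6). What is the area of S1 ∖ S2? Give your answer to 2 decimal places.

38.00

|S1| = 42, |S1∩S2| = 4.
|S1 ∖ S2| = |S1| − |S1∩S2| = 42 − 4 = 38.00.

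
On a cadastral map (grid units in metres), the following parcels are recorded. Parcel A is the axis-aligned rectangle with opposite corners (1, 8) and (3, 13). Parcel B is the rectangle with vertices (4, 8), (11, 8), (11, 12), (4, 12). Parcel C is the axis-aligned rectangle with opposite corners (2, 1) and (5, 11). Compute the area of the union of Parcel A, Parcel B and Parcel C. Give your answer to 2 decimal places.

By inclusion–exclusion:
Individual areas: |Parcel A| = 10, |Parcel B| = 28, |Parcel C| = 30.
|Parcel A∩Parcel B| = 0 (no overlap).
|Parcel A∩Parcel C|: x∈[2,3], y∈[8,11] → 1·3 = 3.
|Parcel B∩Parcel C|: x∈[4,5], y∈[8,11] → 1·3 = 3.
|Parcel A∩Parcel B∩Parcel C| = 0.
|Parcel A ∪ Parcel B ∪ Parcel C| = 68 − 6 + 0 = 62.00.

62.00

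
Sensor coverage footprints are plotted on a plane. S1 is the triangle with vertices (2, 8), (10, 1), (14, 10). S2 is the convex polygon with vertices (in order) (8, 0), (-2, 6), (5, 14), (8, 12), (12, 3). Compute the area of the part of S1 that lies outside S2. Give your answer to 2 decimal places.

|S1| = 50, |S1∩S2| = 37.1721.
|S1 ∖ S2| = |S1| − |S1∩S2| = 50 − 37.1721 = 12.83.

12.83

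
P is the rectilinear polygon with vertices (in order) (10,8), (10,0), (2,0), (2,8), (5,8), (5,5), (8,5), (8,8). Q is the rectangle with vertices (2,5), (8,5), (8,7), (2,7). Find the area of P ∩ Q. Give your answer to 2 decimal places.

6.00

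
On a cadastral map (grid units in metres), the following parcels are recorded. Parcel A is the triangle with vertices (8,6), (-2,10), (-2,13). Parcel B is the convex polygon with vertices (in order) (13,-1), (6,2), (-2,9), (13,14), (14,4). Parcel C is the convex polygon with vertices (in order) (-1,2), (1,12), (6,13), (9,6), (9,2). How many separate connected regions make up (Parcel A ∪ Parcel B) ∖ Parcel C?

(Parcel A ∪ Parcel B) ∖ Parcel C splits into 2 disjoint pieces (area 9.519, area 71.6667).

2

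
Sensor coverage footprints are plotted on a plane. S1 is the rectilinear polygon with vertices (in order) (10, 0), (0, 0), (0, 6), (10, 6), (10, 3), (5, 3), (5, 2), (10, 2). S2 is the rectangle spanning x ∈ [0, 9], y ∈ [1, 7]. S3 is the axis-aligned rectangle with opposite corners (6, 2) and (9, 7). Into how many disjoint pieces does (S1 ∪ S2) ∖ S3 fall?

2

(S1 ∪ S2) ∖ S3 splits into 2 disjoint pieces (area 50, area 3).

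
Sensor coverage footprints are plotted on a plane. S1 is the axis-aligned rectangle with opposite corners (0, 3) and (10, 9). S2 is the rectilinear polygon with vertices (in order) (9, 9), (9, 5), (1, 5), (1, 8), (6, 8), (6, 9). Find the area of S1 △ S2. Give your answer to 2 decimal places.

33.00

|S1| = 60, |S2| = 27, |S1∩S2| = 27.
|S1 △ S2| = |S1| + |S2| − 2·|S1∩S2| = 60 + 27 − 54 = 33.00.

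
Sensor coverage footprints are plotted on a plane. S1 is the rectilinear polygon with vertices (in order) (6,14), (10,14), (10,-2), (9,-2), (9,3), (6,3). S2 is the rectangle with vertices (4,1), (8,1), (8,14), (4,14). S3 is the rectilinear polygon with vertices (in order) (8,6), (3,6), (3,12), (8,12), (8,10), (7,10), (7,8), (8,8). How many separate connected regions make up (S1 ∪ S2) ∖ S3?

1

(S1 ∪ S2) ∖ S3 is a single connected region.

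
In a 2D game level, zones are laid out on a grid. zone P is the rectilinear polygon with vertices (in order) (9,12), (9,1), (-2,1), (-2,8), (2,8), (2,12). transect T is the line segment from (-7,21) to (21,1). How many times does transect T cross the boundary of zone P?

The segment meets the boundary at (9,9.571), (5.6,12).

2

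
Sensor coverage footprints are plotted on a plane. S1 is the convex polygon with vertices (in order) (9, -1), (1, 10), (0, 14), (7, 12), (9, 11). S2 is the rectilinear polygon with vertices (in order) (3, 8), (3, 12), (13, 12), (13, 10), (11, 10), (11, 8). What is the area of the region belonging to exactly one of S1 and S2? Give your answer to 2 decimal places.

|S1| = 66, |S2| = 36, |S1∩S2| = 23.
|S1 △ S2| = |S1| + |S2| − 2·|S1∩S2| = 66 + 36 − 46 = 56.00.

56.00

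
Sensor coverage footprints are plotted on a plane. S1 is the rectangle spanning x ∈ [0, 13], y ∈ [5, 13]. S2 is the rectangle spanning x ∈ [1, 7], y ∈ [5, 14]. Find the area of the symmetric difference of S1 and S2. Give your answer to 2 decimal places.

|S1∩S2|: x∈[1,7], y∈[5,13] → 6·8 = 48.
|S1 △ S2| = |S1| + |S2| − 2·|S1∩S2| = 104 + 54 − 96 = 62.00.

62.00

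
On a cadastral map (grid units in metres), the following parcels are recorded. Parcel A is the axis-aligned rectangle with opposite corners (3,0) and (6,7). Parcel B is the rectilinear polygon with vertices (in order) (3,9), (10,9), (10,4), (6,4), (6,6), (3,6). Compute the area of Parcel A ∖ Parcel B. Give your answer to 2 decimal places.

18.00

|Parcel A| = 21, |Parcel A∩Parcel B| = 3.
|Parcel A ∖ Parcel B| = |Parcel A| − |Parcel A∩Parcel B| = 21 − 3 = 18.00.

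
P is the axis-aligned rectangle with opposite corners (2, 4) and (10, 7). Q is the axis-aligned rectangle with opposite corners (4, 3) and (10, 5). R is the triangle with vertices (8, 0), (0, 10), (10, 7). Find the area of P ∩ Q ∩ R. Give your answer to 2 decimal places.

4.89

The intersection is the polygon with vertices (4.8,4), (4,5), (9.429,5), (9.143,4).
By the shoelace formula its area is 4.89.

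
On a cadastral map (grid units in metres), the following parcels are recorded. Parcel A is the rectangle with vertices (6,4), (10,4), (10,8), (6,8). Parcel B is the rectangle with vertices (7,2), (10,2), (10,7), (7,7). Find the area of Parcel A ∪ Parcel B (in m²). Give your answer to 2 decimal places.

22.00

By inclusion–exclusion:
Individual areas: |Parcel A| = 16, |Parcel B| = 15.
|Parcel A∩Parcel B|: x∈[7,10], y∈[4,7] → 3·3 = 9.
|Parcel A ∪ Parcel B| = 31 − 9 = 22.00.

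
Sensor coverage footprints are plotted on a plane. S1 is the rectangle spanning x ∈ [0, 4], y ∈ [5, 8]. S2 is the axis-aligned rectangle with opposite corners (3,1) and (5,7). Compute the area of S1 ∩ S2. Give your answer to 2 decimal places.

2.00

|S1∩S2|: x∈[3,4], y∈[5,7] → 1·2 = 2.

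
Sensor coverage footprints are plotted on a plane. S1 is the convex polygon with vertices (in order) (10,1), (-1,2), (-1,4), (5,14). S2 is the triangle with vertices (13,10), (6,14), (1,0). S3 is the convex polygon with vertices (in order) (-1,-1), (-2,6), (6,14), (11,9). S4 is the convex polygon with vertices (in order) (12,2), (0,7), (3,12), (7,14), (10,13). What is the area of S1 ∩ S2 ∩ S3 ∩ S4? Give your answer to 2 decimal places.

The intersection is the polygon with vertices (7.913,6.427), (5.733,4.611), (3.047,5.731), (5.519,12.652).
By the shoelace formula its area is 19.64.

19.64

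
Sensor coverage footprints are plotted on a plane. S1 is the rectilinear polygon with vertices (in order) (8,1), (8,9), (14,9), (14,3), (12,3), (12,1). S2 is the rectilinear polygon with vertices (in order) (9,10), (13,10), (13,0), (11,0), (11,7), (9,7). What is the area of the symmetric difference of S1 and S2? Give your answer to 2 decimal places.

|S1| = 44, |S2| = 26, |S1∩S2| = 18.
|S1 △ S2| = |S1| + |S2| − 2·|S1∩S2| = 44 + 26 − 36 = 34.00.

34.00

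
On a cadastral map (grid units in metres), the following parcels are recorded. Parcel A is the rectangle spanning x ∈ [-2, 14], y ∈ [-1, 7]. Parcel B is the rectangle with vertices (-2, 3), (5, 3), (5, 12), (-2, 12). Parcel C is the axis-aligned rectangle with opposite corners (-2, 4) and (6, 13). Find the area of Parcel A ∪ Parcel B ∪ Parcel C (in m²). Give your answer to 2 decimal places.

176.00

By inclusion–exclusion:
Individual areas: |Parcel A| = 128, |Parcel B| = 63, |Parcel C| = 72.
|Parcel A∩Parcel B|: x∈[-2,5], y∈[3,7] → 7·4 = 28.
|Parcel A∩Parcel C|: x∈[-2,6], y∈[4,7] → 8·3 = 24.
|Parcel B∩Parcel C|: x∈[-2,5], y∈[4,12] → 7·8 = 56.
|Parcel A∩Parcel B∩Parcel C| = 21.
|Parcel A ∪ Parcel B ∪ Parcel C| = 263 − 108 + 21 = 176.00.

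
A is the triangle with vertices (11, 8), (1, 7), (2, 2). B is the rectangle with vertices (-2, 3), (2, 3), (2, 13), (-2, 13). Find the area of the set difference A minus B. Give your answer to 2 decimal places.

23.05

|A| = 25.5, |A∩B| = 2.45.
|A ∖ B| = |A| − |A∩B| = 25.5 − 2.45 = 23.05.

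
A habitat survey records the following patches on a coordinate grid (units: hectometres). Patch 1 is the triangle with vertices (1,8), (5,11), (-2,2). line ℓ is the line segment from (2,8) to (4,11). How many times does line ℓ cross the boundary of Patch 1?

The segment meets the boundary at (3,9.5).

1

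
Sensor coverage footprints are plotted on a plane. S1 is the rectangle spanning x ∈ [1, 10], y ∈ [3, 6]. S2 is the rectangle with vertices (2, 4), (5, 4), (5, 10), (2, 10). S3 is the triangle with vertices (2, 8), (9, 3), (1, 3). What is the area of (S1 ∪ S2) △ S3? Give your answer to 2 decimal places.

|S1 ∪ S2| = 39.
|(S1 ∪ S2) ∩ S3| = 19.6.
|(S1 ∪ S2) △ S3| = 39 + 20 − 39.2 = 19.80.

19.80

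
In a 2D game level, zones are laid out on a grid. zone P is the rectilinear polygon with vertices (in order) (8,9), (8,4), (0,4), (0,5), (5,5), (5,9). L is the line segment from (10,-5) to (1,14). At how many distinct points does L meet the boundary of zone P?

2

The segment meets the boundary at (5,5.556), (5.737,4).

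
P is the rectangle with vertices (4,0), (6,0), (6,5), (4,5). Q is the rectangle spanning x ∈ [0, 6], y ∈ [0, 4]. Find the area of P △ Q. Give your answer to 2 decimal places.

18.00

|P∩Q|: x∈[4,6], y∈[0,4] → 2·4 = 8.
|P △ Q| = |P| + |Q| − 2·|P∩Q| = 10 + 24 − 16 = 18.00.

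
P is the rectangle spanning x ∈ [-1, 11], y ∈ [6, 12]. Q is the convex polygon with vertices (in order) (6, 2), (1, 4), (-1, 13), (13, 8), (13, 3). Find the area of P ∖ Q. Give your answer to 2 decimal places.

20.45

|P| = 72, |P∩Q| = 51.5524.
|P ∖ Q| = |P| − |P∩Q| = 72 − 51.5524 = 20.45.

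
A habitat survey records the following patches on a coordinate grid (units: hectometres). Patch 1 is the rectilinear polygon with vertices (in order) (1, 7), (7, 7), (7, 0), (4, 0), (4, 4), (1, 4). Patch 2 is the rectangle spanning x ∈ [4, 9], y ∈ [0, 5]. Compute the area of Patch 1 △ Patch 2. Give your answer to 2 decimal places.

25.00

|Patch 1| = 30, |Patch 2| = 25, |Patch 1∩Patch 2| = 15.
|Patch 1 △ Patch 2| = |Patch 1| + |Patch 2| − 2·|Patch 1∩Patch 2| = 30 + 25 − 30 = 25.00.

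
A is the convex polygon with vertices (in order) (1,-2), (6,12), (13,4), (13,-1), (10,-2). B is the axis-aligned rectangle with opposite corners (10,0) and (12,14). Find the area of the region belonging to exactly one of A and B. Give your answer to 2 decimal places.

|A| = 103.5, |B| = 28, |A∩B| = 12.5714.
|A △ B| = |A| + |B| − 2·|A∩B| = 103.5 + 28 − 25.1429 = 106.36.

106.36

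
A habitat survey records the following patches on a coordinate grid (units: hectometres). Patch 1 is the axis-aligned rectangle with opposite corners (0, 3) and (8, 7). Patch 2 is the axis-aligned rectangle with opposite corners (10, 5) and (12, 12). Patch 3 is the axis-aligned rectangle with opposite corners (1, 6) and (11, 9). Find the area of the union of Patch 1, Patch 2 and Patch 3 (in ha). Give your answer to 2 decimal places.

66.00

By inclusion–exclusion:
Individual areas: |Patch 1| = 32, |Patch 2| = 14, |Patch 3| = 30.
|Patch 1∩Patch 2| = 0 (no overlap).
|Patch 1∩Patch 3|: x∈[1,8], y∈[6,7] → 7·1 = 7.
|Patch 2∩Patch 3|: x∈[10,11], y∈[6,9] → 1·3 = 3.
|Patch 1∩Patch 2∩Patch 3| = 0.
|Patch 1 ∪ Patch 2 ∪ Patch 3| = 76 − 10 + 0 = 66.00.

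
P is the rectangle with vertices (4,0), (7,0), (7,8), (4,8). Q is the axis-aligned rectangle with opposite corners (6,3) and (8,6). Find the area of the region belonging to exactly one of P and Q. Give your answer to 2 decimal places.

24.00

|P∩Q|: x∈[6,7], y∈[3,6] → 1·3 = 3.
|P △ Q| = |P| + |Q| − 2·|P∩Q| = 24 + 6 − 6 = 24.00.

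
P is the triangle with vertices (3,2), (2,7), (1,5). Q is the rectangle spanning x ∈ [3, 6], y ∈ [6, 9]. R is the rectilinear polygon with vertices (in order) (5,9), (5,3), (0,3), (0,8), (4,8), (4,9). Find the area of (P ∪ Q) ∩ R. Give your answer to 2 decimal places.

|P ∪ Q| = 12.5.
|(P ∪ Q) ∩ R| = 8.27.

8.27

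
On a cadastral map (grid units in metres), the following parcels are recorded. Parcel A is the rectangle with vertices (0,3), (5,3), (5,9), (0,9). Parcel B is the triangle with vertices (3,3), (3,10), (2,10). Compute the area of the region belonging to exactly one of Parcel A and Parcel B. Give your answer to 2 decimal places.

|Parcel A| = 30, |Parcel B| = 3.5, |Parcel A∩Parcel B| = 2.5714.
|Parcel A △ Parcel B| = |Parcel A| + |Parcel B| − 2·|Parcel A∩Parcel B| = 30 + 3.5 − 5.1429 = 28.36.

28.36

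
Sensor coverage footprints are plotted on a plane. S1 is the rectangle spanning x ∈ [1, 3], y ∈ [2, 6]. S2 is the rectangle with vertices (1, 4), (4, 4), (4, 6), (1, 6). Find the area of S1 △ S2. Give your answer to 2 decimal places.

6.00

|S1∩S2|: x∈[1,3], y∈[4,6] → 2·2 = 4.
|S1 △ S2| = |S1| + |S2| − 2·|S1∩S2| = 8 + 6 − 8 = 6.00.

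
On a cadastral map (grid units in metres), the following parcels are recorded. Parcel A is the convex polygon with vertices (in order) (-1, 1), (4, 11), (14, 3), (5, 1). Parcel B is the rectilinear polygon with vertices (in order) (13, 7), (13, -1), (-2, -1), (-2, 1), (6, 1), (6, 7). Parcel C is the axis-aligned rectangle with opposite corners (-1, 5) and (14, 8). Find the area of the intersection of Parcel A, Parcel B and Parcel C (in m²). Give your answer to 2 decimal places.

The intersection is the polygon with vertices (6,7), (9,7), (11.5,5), (6,5).
By the shoelace formula its area is 8.50.

8.50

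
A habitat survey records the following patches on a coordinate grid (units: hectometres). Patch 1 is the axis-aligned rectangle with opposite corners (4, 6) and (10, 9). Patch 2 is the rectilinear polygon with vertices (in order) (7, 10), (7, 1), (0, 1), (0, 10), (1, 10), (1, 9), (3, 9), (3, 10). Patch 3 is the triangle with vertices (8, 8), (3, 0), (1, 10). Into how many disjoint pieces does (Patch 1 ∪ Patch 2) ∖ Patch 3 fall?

(Patch 1 ∪ Patch 2) ∖ Patch 3 splits into 2 disjoint pieces (area 21.7411, area 17).

2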